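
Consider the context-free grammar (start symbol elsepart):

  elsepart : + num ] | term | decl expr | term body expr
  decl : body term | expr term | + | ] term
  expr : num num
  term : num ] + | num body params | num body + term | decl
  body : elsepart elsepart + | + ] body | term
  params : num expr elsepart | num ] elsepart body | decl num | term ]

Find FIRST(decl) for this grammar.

From decl : body term: add FIRST(body) = { +, ], num }.
From decl : expr term: add FIRST(expr) = { num }.
decl : + contributes {+}.
decl : ] term contributes {]}.
Union: FIRST(decl) = { +, ], num }.

{ +, ], num }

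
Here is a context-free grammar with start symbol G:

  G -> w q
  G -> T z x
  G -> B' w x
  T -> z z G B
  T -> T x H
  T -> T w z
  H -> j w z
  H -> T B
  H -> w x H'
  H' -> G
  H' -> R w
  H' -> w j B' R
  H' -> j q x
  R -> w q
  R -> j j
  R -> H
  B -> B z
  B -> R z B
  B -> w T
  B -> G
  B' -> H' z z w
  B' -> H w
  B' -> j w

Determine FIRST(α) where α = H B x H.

Add FIRST(H) = { j, w, z }; H is not nullable, stop.

{ j, w, z }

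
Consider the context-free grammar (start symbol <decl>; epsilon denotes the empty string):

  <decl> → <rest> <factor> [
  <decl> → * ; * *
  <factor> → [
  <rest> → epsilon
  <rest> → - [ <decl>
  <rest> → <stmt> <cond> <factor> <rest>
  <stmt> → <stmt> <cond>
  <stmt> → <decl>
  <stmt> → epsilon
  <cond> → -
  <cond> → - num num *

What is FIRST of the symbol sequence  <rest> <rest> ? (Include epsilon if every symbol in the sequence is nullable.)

{ *, -, [, epsilon }

Add FIRST(<rest>)\{epsilon} = { *, -, [ }; <rest> is nullable, continue.
Add FIRST(<rest>)\{epsilon} = { *, -, [ }; <rest> is nullable, continue.
Every symbol is nullable, so include epsilon.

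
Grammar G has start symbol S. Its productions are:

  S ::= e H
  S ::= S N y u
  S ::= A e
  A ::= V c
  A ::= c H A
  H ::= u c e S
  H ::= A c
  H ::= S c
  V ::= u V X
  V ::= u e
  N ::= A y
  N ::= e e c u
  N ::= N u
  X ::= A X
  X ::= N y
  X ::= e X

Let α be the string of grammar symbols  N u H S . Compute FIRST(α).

{ c, e, u }

Add FIRST(N) = { c, e, u }; N is not nullable, stop.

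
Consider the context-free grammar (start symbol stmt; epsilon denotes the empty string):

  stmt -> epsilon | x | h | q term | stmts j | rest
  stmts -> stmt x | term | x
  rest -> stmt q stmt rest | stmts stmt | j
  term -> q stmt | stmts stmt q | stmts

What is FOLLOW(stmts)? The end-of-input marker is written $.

In stmt -> stmts j: add FIRST(j) = { j }.
In rest -> stmts stmt: add FIRST(stmt)\{epsilon} = { h, j, q, x }.
  Since stmt is nullable, also add FOLLOW(rest) = { $, h, j, q, x }.
In term -> stmts stmt q: add FIRST(stmt q) = { h, j, q, x }.
In term -> stmts: stmts is at the end, add FOLLOW(term) = { $, h, j, q, x }.
Union: FOLLOW(stmts) = { $, h, j, q, x }.

{ $, h, j, q, x }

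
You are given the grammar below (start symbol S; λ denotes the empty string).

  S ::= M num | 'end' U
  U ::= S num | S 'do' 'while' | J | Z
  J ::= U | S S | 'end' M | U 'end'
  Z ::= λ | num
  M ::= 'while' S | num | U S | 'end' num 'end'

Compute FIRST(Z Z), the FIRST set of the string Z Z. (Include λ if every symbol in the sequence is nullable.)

Add FIRST(Z)\{λ} = { num }; Z is nullable, continue.
Add FIRST(Z)\{λ} = { num }; Z is nullable, continue.
Every symbol is nullable, so include λ.

{ num, λ }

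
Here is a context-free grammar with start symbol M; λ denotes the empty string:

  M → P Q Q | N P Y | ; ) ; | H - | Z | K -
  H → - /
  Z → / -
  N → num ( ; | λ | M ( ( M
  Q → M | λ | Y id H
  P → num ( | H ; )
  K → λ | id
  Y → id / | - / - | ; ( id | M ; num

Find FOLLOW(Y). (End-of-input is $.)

In M → N P Y: Y is at the end, add FOLLOW(M) = { $, (, -, /, ;, id, num }.
In Q → Y id H: add FIRST(id H) = { id }.
Union: FOLLOW(Y) = { $, (, -, /, ;, id, num }.

{ $, (, -, /, ;, id, num }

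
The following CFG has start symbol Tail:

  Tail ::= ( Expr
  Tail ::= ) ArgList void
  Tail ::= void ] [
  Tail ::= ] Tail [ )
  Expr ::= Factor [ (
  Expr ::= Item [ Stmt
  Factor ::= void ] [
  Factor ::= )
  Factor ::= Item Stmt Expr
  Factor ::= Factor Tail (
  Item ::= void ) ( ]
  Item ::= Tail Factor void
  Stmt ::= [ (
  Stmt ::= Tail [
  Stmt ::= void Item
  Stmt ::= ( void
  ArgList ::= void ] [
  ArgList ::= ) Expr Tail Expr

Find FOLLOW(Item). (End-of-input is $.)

{ $, (, ), [, ], void }

In Expr ::= Item [ Stmt: add FIRST([ Stmt) = { [ }.
In Factor ::= Item Stmt Expr: add FIRST(Stmt Expr) = { (, ), [, ], void }.
In Stmt ::= void Item: Item is at the end, add FOLLOW(Stmt) = { $, (, ), [, ], void }.
Union: FOLLOW(Item) = { $, (, ), [, ], void }.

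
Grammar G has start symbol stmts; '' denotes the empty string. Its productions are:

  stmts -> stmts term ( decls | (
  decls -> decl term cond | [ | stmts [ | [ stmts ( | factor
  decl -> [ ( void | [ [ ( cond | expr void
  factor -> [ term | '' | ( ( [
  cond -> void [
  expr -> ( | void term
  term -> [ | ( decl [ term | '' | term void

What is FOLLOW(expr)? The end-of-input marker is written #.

{ void }

In decl -> expr void: add FIRST(void) = { void }.
Union: FOLLOW(expr) = { void }.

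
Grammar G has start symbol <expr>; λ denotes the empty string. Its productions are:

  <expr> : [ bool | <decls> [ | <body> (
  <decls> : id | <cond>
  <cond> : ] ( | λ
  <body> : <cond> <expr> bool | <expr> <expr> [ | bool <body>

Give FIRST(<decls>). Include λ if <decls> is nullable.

{ ], id, λ }

<decls> : id contributes {id}.
From <decls> : <cond>: add FIRST(<cond>) = { ], λ } (including λ since <cond> is nullable).
Union: FIRST(<decls>) = { ], id, λ }.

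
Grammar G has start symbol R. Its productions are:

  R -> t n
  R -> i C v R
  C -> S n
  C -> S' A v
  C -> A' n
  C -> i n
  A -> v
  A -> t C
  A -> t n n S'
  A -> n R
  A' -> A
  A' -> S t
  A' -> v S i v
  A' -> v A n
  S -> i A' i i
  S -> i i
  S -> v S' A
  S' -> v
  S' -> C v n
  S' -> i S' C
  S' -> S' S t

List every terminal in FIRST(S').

S' -> v contributes {v}.
From S' -> C v n: add FIRST(C) = { i, n, t, v }.
S' -> i S' C contributes {i}.
From S' -> S' S t: add FIRST(S') = { i, n, t, v }.
Union: FIRST(S') = { i, n, t, v }.

{ i, n, t, v }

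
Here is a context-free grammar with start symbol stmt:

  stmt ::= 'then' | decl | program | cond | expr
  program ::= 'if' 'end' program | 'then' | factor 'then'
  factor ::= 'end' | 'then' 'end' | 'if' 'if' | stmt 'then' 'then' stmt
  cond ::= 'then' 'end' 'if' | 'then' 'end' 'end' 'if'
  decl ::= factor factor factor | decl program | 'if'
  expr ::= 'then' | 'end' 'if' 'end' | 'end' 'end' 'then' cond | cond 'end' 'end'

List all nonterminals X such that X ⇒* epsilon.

{ } (none)

No nonterminal has an empty production or an RHS whose symbols are all nullable.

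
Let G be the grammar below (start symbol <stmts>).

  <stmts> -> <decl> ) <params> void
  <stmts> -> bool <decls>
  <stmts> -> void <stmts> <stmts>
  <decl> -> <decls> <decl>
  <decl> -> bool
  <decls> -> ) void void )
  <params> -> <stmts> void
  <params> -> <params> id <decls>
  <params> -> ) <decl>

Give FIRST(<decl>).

{ ), bool }

From <decl> -> <decls> <decl>: add FIRST(<decls>) = { ) }.
<decl> -> bool contributes {bool}.
Union: FIRST(<decl>) = { ), bool }.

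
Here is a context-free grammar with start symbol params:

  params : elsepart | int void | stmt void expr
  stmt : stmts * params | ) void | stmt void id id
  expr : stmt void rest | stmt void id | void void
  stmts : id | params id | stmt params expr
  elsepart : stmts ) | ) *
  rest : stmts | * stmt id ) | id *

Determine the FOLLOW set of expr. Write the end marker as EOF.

In params : stmt void expr: expr is at the end, add FOLLOW(params) = { EOF, ), id, int, void }.
In stmts : stmt params expr: expr is at the end, add FOLLOW(stmts) = { EOF, ), *, id, int, void }.
Union: FOLLOW(expr) = { EOF, ), *, id, int, void }.

{ EOF, ), *, id, int, void }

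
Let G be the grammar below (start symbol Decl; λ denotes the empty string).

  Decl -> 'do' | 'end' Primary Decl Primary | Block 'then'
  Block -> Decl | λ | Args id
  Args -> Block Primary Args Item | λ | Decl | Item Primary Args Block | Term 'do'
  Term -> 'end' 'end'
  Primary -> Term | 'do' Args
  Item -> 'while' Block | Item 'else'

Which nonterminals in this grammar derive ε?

Directly nullable (have an λ-production): Block, Args.
No other nonterminal has a production whose RHS symbols are all nullable.

{ Args, Block }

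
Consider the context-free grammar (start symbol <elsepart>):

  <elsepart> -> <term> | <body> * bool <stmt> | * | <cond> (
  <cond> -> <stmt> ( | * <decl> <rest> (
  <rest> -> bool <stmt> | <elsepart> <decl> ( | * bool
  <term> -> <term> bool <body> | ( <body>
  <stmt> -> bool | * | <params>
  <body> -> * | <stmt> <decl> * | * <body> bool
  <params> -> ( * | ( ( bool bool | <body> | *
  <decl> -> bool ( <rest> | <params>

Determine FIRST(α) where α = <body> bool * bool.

{ (, *, bool }

Add FIRST(<body>) = { (, *, bool }; <body> is not nullable, stop.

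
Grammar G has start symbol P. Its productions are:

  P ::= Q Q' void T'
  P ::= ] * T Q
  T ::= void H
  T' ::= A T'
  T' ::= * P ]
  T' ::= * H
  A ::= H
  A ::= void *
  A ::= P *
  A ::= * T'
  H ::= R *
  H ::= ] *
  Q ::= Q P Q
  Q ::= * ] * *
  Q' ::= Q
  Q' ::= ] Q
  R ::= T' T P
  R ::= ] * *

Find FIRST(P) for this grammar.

From P ::= Q Q' void T': add FIRST(Q) = { * }.
P ::= ] * T Q contributes {]}.
Union: FIRST(P) = { *, ] }.

{ *, ] }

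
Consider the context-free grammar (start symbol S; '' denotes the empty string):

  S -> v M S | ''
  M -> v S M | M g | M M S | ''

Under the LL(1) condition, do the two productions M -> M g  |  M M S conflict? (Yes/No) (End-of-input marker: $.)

Yes

FIRST(M g) = { g, v } and FIRST(M M S) = { g, v, '' }.
Both contain g, so the two alternatives are not disjoint — LL(1) conflict.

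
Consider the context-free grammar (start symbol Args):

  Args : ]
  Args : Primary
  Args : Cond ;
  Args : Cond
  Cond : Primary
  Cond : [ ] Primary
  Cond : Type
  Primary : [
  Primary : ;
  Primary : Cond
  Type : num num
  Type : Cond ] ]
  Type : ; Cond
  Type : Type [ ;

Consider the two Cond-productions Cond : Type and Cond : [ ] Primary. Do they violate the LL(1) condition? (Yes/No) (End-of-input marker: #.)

Yes

FIRST(Type) = { ;, [, num } and FIRST([ ] Primary) = { [ }.
Both contain [, so the two alternatives are not disjoint — LL(1) conflict.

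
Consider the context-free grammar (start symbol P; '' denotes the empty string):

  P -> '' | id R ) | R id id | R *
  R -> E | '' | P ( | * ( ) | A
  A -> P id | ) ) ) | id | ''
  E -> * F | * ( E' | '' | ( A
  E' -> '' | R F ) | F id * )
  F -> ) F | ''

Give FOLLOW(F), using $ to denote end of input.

{ ), *, id }

In E -> * F: F is at the end, add FOLLOW(E) = { ), *, id }.
In E' -> R F ): add FIRST()) = { ) }.
In E' -> F id * ): add FIRST(id * )) = { id }.
In F -> ) F: F is at the end, add FOLLOW(F) = { ), *, id }.
Union: FOLLOW(F) = { ), *, id }.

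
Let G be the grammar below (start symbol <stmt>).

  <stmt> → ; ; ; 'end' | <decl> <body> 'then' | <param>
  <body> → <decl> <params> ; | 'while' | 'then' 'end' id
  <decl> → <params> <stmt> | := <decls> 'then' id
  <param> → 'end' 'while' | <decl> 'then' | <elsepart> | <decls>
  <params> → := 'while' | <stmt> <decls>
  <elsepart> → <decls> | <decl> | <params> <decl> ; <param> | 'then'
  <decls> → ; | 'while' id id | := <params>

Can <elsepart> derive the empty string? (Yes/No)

No nonterminal in this grammar is nullable.
No production of <elsepart> has an RHS whose symbols are all nullable, so <elsepart> is not nullable.

No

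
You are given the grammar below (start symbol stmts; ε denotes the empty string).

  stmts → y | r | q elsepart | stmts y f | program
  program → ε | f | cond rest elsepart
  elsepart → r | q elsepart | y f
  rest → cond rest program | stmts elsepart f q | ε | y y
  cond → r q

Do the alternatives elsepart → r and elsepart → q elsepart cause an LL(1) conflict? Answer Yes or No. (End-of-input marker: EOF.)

No

FIRST(r) = { r } and FIRST(q elsepart) = { q }.
The FIRST sets are disjoint and neither alternative is nullable — no conflict.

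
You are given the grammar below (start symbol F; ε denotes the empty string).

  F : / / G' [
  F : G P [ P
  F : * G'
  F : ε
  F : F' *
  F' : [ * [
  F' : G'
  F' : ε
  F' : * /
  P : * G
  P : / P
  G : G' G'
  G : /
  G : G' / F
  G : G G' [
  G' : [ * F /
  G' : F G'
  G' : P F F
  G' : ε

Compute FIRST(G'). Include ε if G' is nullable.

G' : [ * F / contributes {[}.
From G' : F G': F, G' nullable, take FIRST(F) ∪ FIRST(G') = { *, /, [ }; also ε since the whole RHS is nullable.
From G' : P F F: add FIRST(P) = { *, / }.
G' : ε contributes ε.
Union: FIRST(G') = { *, /, [, ε }.

{ *, /, [, ε }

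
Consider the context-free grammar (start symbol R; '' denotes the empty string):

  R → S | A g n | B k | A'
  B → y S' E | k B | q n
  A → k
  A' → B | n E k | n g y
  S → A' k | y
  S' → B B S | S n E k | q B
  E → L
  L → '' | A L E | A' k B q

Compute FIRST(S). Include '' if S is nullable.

From S → A' k: add FIRST(A') = { k, n, q, y }.
S → y contributes {y}.
Union: FIRST(S) = { k, n, q, y }.

{ k, n, q, y }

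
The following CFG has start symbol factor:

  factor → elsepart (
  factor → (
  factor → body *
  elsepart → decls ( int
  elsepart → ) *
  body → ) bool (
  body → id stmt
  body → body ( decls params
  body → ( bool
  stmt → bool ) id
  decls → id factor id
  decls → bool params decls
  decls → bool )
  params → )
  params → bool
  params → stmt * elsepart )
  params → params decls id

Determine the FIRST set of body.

body → ) bool ( contributes {)}.
body → id stmt contributes {id}.
From body → body ( decls params: add FIRST(body) = { (, ), id }.
body → ( bool contributes {(}.
Union: FIRST(body) = { (, ), id }.

{ (, ), id }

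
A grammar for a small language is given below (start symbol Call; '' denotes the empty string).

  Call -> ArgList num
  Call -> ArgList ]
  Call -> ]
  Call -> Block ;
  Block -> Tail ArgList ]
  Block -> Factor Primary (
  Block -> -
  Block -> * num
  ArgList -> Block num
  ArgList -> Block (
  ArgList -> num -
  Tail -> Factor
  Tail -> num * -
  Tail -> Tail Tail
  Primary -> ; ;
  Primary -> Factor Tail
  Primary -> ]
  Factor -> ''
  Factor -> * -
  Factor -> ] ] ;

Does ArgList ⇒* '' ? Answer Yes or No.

No

Nullable nonterminals: Factor, Primary, Tail.
No production of ArgList has an RHS whose symbols are all nullable, so ArgList is not nullable.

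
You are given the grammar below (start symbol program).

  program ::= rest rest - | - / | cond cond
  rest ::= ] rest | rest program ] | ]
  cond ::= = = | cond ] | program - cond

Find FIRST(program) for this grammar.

{ -, =, ] }

From program ::= rest rest -: add FIRST(rest) = { ] }.
program ::= - / contributes {-}.
From program ::= cond cond: add FIRST(cond) = { -, =, ] }.
Union: FIRST(program) = { -, =, ] }.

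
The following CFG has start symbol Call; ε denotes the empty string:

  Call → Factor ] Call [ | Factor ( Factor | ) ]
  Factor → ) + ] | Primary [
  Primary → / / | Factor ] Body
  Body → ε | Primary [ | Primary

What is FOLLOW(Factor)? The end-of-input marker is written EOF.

{ EOF, (, [, ] }

In Call → Factor ] Call [: add FIRST(] Call [) = { ] }.
In Call → Factor ( Factor: add FIRST(( Factor) = { ( }.
In Call → Factor ( Factor: Factor is at the end, add FOLLOW(Call) = { EOF, [ }.
In Primary → Factor ] Body: add FIRST(] Body) = { ] }.
Union: FOLLOW(Factor) = { EOF, (, [, ] }.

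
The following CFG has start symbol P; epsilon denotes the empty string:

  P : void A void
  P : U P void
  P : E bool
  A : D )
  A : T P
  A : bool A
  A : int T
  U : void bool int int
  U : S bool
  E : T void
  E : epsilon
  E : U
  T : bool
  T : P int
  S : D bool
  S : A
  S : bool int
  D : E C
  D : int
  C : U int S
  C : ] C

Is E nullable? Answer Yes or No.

Yes

E has an epsilon-production, so E ⇒ epsilon.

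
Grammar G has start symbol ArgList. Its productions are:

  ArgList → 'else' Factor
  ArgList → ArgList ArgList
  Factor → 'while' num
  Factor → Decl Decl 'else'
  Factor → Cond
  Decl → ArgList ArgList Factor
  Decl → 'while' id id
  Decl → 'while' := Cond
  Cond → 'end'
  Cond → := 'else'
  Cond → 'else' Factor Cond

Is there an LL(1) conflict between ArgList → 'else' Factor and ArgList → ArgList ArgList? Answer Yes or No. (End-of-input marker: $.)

FIRST('else' Factor) = { 'else' } and FIRST(ArgList ArgList) = { 'else' }.
Both contain 'else', so the two alternatives are not disjoint — LL(1) conflict.

Yes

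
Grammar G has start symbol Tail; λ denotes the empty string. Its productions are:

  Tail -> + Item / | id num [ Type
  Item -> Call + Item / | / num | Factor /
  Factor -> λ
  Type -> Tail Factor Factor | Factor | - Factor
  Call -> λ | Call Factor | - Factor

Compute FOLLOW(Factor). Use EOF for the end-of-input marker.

In Item -> Factor /: add FIRST(/) = { / }.
In Type -> Tail Factor Factor: add FIRST(Factor)\{λ} = {  }.
  Since Factor is nullable, also add FOLLOW(Type) = { EOF }.
In Type -> Tail Factor Factor: Factor is at the end, add FOLLOW(Type) = { EOF }.
In Type -> Factor: Factor is at the end, add FOLLOW(Type) = { EOF }.
In Type -> - Factor: Factor is at the end, add FOLLOW(Type) = { EOF }.
In Call -> Call Factor: Factor is at the end, add FOLLOW(Call) = { + }.
In Call -> - Factor: Factor is at the end, add FOLLOW(Call) = { + }.
Union: FOLLOW(Factor) = { EOF, +, / }.

{ EOF, +, / }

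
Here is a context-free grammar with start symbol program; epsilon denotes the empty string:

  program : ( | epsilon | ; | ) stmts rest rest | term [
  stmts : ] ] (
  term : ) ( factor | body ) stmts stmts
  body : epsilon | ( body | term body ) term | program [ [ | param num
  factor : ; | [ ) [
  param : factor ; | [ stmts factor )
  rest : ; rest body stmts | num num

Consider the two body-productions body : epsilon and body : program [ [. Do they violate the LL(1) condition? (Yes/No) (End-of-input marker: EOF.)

FIRST(epsilon) = { epsilon } and FIRST(program [ [) = { (, ), ;, [ }.
The first alternative is nullable and FOLLOW(body) = { ), ] } shares ) with FIRST of the second — conflict.

Yes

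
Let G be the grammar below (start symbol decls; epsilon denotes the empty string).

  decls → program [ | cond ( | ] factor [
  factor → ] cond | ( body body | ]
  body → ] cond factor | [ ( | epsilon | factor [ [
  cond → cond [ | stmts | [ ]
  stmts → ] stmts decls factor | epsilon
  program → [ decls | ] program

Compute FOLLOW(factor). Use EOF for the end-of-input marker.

In decls → ] factor [: add FIRST([) = { [ }.
In body → ] cond factor: factor is at the end, add FOLLOW(body) = { (, [, ] }.
In body → factor [ [: add FIRST([ [) = { [ }.
In stmts → ] stmts decls factor: factor is at the end, add FOLLOW(stmts) = { (, [, ] }.
Union: FOLLOW(factor) = { (, [, ] }.

{ (, [, ] }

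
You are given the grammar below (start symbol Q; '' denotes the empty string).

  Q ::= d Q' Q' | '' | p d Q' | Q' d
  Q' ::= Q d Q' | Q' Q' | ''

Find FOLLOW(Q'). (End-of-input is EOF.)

{ EOF, d, p }

In Q ::= d Q' Q': add FIRST(Q')\{''} = { d, p }.
  Since Q' is nullable, also add FOLLOW(Q) = { EOF, d }.
In Q ::= d Q' Q': Q' is at the end, add FOLLOW(Q) = { EOF, d }.
In Q ::= p d Q': Q' is at the end, add FOLLOW(Q) = { EOF, d }.
In Q ::= Q' d: add FIRST(d) = { d }.
In Q' ::= Q d Q': Q' is at the end, add FOLLOW(Q') = { EOF, d, p }.
In Q' ::= Q' Q': add FIRST(Q')\{''} = { d, p }.
  Since Q' is nullable, also add FOLLOW(Q') = { EOF, d, p }.
In Q' ::= Q' Q': Q' is at the end, add FOLLOW(Q') = { EOF, d, p }.
Union: FOLLOW(Q') = { EOF, d, p }.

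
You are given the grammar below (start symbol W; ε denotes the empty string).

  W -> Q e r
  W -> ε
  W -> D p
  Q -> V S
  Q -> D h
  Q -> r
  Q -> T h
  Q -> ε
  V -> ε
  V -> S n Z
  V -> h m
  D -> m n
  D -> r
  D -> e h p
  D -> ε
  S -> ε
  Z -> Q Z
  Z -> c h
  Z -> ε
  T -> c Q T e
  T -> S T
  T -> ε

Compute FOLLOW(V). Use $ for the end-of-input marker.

{ c, e, h, m, n, r }

In Q -> V S: add FIRST(S)\{ε} = {  }.
  Since S is nullable, also add FOLLOW(Q) = { c, e, h, m, n, r }.
Union: FOLLOW(V) = { c, e, h, m, n, r }.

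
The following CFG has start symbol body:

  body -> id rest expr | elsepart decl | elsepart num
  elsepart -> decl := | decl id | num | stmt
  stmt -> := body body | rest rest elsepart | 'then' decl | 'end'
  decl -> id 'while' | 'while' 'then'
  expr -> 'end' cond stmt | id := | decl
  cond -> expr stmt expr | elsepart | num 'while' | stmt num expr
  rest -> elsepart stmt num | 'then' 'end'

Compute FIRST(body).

{ 'end', 'then', 'while', :=, id, num }

body -> id rest expr contributes {id}.
From body -> elsepart decl: add FIRST(elsepart) = { 'end', 'then', 'while', :=, id, num }.
From body -> elsepart num: add FIRST(elsepart) = { 'end', 'then', 'while', :=, id, num }.
Union: FIRST(body) = { 'end', 'then', 'while', :=, id, num }.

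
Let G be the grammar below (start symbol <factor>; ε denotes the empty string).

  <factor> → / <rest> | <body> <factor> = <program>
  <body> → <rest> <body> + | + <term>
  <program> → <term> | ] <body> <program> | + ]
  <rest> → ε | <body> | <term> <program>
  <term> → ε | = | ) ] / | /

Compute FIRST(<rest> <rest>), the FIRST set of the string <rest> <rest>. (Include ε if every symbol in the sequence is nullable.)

Add FIRST(<rest>)\{ε} = { ), +, /, =, ] }; <rest> is nullable, continue.
Add FIRST(<rest>)\{ε} = { ), +, /, =, ] }; <rest> is nullable, continue.
Every symbol is nullable, so include ε.

{ ), +, /, =, ], ε }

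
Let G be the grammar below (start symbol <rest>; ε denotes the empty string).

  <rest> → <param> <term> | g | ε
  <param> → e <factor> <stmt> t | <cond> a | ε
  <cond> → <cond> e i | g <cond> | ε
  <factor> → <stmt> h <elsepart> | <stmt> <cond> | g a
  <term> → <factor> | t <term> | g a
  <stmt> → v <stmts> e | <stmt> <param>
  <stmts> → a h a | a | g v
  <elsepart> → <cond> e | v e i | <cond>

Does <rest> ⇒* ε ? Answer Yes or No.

<rest> has an ε-production, so <rest> ⇒ ε.

Yes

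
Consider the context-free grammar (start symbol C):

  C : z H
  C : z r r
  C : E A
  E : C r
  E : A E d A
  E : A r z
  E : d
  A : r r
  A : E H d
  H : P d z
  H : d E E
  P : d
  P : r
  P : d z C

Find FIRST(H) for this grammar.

{ d, r }

From H : P d z: add FIRST(P) = { d, r }.
H : d E E contributes {d}.
Union: FIRST(H) = { d, r }.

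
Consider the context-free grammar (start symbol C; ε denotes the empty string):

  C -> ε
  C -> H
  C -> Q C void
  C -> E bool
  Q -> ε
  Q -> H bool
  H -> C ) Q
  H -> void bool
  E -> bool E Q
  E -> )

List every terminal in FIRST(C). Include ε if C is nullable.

C -> ε contributes ε.
From C -> H: add FIRST(H) = { ), bool, void }.
From C -> Q C void: Q, C nullable, take FIRST(Q) ∪ FIRST(C) ∪ {void} = { ), bool, void }.
From C -> E bool: add FIRST(E) = { ), bool }.
Union: FIRST(C) = { ), bool, void, ε }.

{ ), bool, void, ε }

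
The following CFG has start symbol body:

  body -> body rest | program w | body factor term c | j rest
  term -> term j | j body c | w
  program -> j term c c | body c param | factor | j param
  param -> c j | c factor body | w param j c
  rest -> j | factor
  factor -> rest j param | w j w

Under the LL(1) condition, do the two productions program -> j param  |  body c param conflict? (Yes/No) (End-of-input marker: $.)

Yes

FIRST(j param) = { j } and FIRST(body c param) = { j, w }.
Both contain j, so the two alternatives are not disjoint — LL(1) conflict.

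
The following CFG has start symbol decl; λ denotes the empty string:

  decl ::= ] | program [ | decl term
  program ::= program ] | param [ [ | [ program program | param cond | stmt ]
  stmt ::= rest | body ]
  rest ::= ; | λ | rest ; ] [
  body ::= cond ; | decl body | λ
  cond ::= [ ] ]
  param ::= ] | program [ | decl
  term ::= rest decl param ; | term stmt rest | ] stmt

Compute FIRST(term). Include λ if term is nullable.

{ ;, [, ] }

From term ::= rest decl param ;: rest nullable, take FIRST(rest) ∪ FIRST(decl) = { ;, [, ] }.
From term ::= term stmt rest: add FIRST(term) = { ;, [, ] }.
term ::= ] stmt contributes {]}.
Union: FIRST(term) = { ;, [, ] }.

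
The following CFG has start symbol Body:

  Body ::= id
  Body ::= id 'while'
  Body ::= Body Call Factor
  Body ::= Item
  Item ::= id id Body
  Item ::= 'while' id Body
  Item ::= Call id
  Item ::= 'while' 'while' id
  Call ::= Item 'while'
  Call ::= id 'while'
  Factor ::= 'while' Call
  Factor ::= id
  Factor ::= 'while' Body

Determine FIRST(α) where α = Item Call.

{ 'while', id }

Add FIRST(Item) = { 'while', id }; Item is not nullable, stop.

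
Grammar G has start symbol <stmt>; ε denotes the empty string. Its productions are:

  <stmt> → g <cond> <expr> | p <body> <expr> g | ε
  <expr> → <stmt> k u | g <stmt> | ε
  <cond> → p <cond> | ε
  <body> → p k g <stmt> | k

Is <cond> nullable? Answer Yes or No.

<cond> has an ε-production, so <cond> ⇒ ε.

Yes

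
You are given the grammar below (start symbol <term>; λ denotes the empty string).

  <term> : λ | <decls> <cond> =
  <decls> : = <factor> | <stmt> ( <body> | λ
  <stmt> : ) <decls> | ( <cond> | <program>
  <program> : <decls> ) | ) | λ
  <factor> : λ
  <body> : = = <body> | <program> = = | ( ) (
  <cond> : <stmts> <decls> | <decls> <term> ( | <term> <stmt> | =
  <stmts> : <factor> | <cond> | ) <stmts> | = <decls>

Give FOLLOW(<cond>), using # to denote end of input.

{ (, ), = }

In <term> : <decls> <cond> =: add FIRST(=) = { = }.
In <stmt> : ( <cond>: <cond> is at the end, add FOLLOW(<stmt>) = { (, ), = }.
In <stmts> : <cond>: <cond> is at the end, add FOLLOW(<stmts>) = { (, ), = }.
Union: FOLLOW(<cond>) = { (, ), = }.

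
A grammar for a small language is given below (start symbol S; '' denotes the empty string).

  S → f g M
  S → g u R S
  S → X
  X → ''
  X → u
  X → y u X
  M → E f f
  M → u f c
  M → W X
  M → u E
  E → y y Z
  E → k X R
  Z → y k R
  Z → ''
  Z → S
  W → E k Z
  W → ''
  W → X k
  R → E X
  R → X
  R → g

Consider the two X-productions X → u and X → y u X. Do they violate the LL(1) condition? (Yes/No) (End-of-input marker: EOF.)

FIRST(u) = { u } and FIRST(y u X) = { y }.
The FIRST sets are disjoint and neither alternative is nullable — no conflict.

No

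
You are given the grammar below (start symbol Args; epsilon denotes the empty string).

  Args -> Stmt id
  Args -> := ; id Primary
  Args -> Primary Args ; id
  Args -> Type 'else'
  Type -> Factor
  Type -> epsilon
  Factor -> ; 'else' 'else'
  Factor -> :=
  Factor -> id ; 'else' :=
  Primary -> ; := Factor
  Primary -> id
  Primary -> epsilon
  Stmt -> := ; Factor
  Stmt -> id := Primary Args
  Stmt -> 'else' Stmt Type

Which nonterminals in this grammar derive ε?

{ Primary, Type }

Directly nullable (have an epsilon-production): Type, Primary.
No other nonterminal has a production whose RHS symbols are all nullable.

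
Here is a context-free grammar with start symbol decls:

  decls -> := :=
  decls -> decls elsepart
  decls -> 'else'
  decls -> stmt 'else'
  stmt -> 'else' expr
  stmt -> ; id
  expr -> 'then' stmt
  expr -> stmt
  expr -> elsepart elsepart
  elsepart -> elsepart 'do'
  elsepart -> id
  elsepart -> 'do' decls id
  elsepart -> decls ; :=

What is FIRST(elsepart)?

{ 'do', 'else', :=, ;, id }

From elsepart -> elsepart 'do': add FIRST(elsepart) = { 'do', 'else', :=, ;, id }.
elsepart -> id contributes {id}.
elsepart -> 'do' decls id contributes {'do'}.
From elsepart -> decls ; :=: add FIRST(decls) = { 'else', :=, ; }.
Union: FIRST(elsepart) = { 'do', 'else', :=, ;, id }.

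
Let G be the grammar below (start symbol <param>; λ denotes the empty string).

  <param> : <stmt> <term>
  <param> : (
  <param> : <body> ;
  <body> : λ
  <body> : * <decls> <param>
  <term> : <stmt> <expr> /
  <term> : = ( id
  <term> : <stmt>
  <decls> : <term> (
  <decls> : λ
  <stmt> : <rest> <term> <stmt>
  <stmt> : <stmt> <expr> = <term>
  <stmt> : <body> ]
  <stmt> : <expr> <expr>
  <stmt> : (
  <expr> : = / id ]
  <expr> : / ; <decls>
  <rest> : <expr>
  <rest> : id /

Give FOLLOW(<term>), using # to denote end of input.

{ #, (, *, /, ;, =, ], id }

In <param> : <stmt> <term>: <term> is at the end, add FOLLOW(<param>) = { #, ;, ] }.
In <decls> : <term> (: add FIRST(() = { ( }.
In <stmt> : <rest> <term> <stmt>: add FIRST(<stmt>) = { (, *, /, =, ], id }.
In <stmt> : <stmt> <expr> = <term>: <term> is at the end, add FOLLOW(<stmt>) = { #, (, *, /, ;, =, ], id }.
Union: FOLLOW(<term>) = { #, (, *, /, ;, =, ], id }.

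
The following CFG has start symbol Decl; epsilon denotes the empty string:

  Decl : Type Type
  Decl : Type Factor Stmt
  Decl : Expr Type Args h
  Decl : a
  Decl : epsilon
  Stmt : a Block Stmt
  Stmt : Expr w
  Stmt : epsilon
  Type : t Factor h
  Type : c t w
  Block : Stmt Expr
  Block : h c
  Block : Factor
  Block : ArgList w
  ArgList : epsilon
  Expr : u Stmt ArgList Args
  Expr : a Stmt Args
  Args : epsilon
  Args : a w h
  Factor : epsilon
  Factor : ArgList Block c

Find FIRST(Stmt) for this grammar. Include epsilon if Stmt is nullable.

Stmt : a Block Stmt contributes {a}.
From Stmt : Expr w: add FIRST(Expr) = { a, u }.
Stmt : epsilon contributes epsilon.
Union: FIRST(Stmt) = { a, u, epsilon }.

{ a, u, epsilon }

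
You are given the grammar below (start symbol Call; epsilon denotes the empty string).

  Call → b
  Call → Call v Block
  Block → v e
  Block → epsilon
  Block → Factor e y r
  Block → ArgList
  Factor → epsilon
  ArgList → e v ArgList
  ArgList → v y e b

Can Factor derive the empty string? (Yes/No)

Yes

Factor has an epsilon-production, so Factor ⇒ epsilon.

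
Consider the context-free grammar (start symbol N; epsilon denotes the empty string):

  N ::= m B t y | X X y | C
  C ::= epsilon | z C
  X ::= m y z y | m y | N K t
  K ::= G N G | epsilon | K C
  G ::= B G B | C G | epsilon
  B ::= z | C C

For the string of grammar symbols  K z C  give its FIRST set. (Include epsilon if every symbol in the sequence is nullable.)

{ m, t, z }

Add FIRST(K)\{epsilon} = { m, t, z }; K is nullable, continue.
z is a terminal; add {z} and stop.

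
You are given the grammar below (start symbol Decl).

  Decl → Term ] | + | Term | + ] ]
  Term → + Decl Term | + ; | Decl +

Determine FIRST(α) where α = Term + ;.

{ + }

Add FIRST(Term) = { + }; Term is not nullable, stop.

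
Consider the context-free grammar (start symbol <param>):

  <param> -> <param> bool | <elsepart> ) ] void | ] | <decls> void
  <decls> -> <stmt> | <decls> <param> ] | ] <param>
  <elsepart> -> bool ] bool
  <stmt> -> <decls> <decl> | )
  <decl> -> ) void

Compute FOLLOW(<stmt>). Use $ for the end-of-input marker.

{ ), ], bool, void }

In <decls> -> <stmt>: <stmt> is at the end, add FOLLOW(<decls>) = { ), ], bool, void }.
Union: FOLLOW(<stmt>) = { ), ], bool, void }.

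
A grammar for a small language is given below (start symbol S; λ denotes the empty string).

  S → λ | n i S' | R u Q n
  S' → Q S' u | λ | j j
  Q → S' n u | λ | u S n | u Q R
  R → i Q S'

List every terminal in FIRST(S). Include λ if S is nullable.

S → λ contributes λ.
S → n i S' contributes {n}.
From S → R u Q n: add FIRST(R) = { i }.
Union: FIRST(S) = { i, n, λ }.

{ i, n, λ }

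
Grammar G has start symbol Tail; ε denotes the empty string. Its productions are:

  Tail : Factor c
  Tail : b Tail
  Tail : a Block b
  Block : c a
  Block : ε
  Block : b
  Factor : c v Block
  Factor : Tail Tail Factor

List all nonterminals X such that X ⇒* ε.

Directly nullable (have an ε-production): Block.
No other nonterminal has a production whose RHS symbols are all nullable.

{ Block }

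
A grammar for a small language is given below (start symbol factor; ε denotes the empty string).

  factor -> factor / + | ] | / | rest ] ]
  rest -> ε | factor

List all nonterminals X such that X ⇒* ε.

Directly nullable (have an ε-production): rest.
No other nonterminal has a production whose RHS symbols are all nullable.

{ rest }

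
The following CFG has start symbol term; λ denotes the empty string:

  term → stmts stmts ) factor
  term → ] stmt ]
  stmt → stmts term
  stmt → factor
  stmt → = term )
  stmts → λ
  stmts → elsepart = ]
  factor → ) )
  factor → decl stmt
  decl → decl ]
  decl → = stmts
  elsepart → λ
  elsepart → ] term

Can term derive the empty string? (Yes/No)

No

Nullable nonterminals: elsepart, stmts.
No production of term has an RHS whose symbols are all nullable, so term is not nullable.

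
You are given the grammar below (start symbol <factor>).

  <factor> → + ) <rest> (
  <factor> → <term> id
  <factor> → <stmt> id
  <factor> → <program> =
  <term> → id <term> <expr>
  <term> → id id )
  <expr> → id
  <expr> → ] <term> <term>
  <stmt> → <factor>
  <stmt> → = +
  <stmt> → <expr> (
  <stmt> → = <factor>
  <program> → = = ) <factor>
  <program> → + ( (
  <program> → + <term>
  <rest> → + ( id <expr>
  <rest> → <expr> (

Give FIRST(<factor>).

<factor> → + ) <rest> ( contributes {+}.
From <factor> → <term> id: add FIRST(<term>) = { id }.
From <factor> → <stmt> id: add FIRST(<stmt>) = { +, =, ], id }.
From <factor> → <program> =: add FIRST(<program>) = { +, = }.
Union: FIRST(<factor>) = { +, =, ], id }.

{ +, =, ], id }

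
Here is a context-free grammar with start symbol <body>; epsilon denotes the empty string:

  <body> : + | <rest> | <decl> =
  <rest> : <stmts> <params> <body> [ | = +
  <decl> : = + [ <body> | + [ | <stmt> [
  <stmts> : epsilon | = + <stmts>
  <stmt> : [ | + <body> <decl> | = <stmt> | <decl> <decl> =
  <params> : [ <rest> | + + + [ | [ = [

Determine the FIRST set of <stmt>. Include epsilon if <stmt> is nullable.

{ +, =, [ }

<stmt> : [ contributes {[}.
<stmt> : + <body> <decl> contributes {+}.
<stmt> : = <stmt> contributes {=}.
From <stmt> : <decl> <decl> =: add FIRST(<decl>) = { +, =, [ }.
Union: FIRST(<stmt>) = { +, =, [ }.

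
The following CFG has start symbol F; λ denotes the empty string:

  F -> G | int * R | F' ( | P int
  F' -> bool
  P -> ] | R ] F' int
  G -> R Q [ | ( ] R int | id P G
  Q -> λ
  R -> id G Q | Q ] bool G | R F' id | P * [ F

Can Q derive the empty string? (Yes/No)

Q has an λ-production, so Q ⇒ λ.

Yes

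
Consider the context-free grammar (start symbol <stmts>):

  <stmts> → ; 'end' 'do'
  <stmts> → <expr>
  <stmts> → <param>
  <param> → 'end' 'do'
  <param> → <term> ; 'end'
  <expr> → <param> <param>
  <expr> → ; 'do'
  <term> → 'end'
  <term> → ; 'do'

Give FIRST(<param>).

<param> → 'end' 'do' contributes {'end'}.
From <param> → <term> ; 'end': add FIRST(<term>) = { 'end', ; }.
Union: FIRST(<param>) = { 'end', ; }.

{ 'end', ; }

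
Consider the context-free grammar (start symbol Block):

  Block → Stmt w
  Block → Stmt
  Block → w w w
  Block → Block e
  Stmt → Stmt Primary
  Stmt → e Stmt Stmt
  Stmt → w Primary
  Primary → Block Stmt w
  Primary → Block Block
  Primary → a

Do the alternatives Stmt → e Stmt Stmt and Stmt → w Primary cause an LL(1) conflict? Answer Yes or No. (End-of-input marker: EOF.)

No

FIRST(e Stmt Stmt) = { e } and FIRST(w Primary) = { w }.
The FIRST sets are disjoint and neither alternative is nullable — no conflict.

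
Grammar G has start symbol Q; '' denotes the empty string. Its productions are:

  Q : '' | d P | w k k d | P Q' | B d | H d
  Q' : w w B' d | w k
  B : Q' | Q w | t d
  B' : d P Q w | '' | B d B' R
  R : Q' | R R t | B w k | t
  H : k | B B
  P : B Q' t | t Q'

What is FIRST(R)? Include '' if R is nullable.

From R : Q': add FIRST(Q') = { w }.
From R : R R t: add FIRST(R) = { d, k, t, w }.
From R : B w k: add FIRST(B) = { d, k, t, w }.
R : t contributes {t}.
Union: FIRST(R) = { d, k, t, w }.

{ d, k, t, w }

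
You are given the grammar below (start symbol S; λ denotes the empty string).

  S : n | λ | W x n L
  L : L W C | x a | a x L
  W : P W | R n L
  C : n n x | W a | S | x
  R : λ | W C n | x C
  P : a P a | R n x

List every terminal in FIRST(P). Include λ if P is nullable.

{ a, n, x }

P : a P a contributes {a}.
From P : R n x: R nullable, take FIRST(R) ∪ {n} = { a, n, x }.
Union: FIRST(P) = { a, n, x }.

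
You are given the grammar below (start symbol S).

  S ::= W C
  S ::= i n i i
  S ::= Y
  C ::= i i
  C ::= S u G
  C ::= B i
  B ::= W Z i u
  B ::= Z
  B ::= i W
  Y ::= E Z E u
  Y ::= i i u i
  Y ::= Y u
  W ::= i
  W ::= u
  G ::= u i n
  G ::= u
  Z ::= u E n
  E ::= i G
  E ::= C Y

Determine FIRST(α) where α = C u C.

Add FIRST(C) = { i, u }; C is not nullable, stop.

{ i, u }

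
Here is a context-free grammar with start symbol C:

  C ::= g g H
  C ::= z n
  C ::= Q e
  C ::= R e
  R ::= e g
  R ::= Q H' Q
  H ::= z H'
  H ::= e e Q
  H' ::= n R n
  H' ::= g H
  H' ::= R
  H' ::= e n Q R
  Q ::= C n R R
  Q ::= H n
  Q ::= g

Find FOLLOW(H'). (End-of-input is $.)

{ $, e, g, n, z }

In R ::= Q H' Q: add FIRST(Q) = { e, g, z }.
In H ::= z H': H' is at the end, add FOLLOW(H) = { $, e, g, n, z }.
Union: FOLLOW(H') = { $, e, g, n, z }.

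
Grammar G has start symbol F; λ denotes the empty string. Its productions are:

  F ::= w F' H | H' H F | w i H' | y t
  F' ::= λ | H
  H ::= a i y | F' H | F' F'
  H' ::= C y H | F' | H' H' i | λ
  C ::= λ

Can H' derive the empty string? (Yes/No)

Yes

H' has an λ-production, so H' ⇒ λ.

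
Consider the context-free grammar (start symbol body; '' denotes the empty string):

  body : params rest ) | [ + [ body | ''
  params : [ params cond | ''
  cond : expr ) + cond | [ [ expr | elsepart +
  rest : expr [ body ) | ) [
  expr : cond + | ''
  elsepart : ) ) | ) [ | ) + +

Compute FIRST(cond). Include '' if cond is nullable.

{ ), [ }

From cond : expr ) + cond: expr nullable, take FIRST(expr) ∪ {)} = { ), [ }.
cond : [ [ expr contributes {[}.
From cond : elsepart +: add FIRST(elsepart) = { ) }.
Union: FIRST(cond) = { ), [ }.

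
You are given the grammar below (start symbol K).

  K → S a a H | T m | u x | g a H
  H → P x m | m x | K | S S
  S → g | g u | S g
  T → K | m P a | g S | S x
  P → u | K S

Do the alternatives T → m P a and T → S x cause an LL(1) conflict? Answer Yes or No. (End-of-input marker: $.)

FIRST(m P a) = { m } and FIRST(S x) = { g }.
The FIRST sets are disjoint and neither alternative is nullable — no conflict.

No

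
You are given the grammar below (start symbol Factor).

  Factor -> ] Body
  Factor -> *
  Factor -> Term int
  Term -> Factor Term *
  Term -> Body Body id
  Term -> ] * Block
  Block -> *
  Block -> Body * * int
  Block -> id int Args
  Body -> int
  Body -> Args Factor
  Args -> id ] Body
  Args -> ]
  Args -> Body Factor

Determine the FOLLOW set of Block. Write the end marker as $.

In Term -> ] * Block: Block is at the end, add FOLLOW(Term) = { *, int }.
Union: FOLLOW(Block) = { *, int }.

{ *, int }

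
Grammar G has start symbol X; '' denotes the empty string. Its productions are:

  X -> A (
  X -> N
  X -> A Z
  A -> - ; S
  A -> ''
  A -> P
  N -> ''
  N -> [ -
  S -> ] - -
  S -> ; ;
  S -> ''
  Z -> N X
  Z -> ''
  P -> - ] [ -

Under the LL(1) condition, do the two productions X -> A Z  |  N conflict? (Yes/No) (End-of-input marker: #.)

Yes

FIRST(A Z) = { (, -, [, '' } and FIRST(N) = { [, '' }.
Both contain [, so the two alternatives are not disjoint — LL(1) conflict.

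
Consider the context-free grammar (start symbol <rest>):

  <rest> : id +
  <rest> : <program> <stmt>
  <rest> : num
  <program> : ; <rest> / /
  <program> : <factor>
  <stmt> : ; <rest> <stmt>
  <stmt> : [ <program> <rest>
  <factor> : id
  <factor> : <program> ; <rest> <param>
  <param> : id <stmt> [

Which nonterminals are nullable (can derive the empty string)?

No nonterminal has an empty production or an RHS whose symbols are all nullable.

{ } (none)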